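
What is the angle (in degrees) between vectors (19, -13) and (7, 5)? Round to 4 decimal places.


dot = 19*7 + -13*5 = 68
|u| = 23.0217, |v| = 8.6023
cos(angle) = 0.3434
angle = 69.918 degrees

69.918 degrees


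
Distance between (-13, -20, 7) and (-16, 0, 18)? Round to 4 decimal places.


d = sqrt((-16--13)^2 + (0--20)^2 + (18-7)^2) = 23.0217

23.0217


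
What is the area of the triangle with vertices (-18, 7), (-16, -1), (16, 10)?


Area = |x1(y2-y3) + x2(y3-y1) + x3(y1-y2)| / 2
= |-18*(-1-10) + -16*(10-7) + 16*(7--1)| / 2
= 139

139


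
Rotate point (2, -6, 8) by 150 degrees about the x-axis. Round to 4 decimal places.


x' = 2
y' = -6*cos(150) - 8*sin(150) = 1.1962
z' = -6*sin(150) + 8*cos(150) = -9.9282

(2, 1.1962, -9.9282)


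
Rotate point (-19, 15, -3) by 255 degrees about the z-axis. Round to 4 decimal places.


x' = -19*cos(255) - 15*sin(255) = 19.4064
y' = -19*sin(255) + 15*cos(255) = 14.4703
z' = -3

(19.4064, 14.4703, -3)


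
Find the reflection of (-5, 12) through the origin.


Reflection through origin: (x, y) -> (-x, -y)
(-5, 12) -> (5, -12)

(5, -12)


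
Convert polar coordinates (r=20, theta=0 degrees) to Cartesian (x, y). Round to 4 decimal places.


x = 20 * cos(0) = 20
y = 20 * sin(0) = 0

(20, 0)


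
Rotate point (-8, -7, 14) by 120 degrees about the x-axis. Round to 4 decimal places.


x' = -8
y' = -7*cos(120) - 14*sin(120) = -8.6244
z' = -7*sin(120) + 14*cos(120) = -13.0622

(-8, -8.6244, -13.0622)


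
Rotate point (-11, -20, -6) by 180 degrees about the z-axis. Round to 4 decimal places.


x' = -11*cos(180) - -20*sin(180) = 11
y' = -11*sin(180) + -20*cos(180) = 20
z' = -6

(11, 20, -6)


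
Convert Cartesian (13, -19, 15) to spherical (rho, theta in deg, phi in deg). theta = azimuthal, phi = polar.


rho = sqrt(13^2 + (-19)^2 + 15^2) = 27.4773
theta = atan2(-19, 13) = 304.3803 deg
phi = acos(15/27.4773) = 56.9134 deg

rho = 27.4773, theta = 304.3803 deg, phi = 56.9134 deg


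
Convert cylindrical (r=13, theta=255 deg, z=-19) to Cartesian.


x = 13 * cos(255) = -3.3646
y = 13 * sin(255) = -12.557
z = -19

(-3.3646, -12.557, -19)


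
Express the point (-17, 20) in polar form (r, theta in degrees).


r = sqrt((-17)^2 + 20^2) = 26.2488
theta = atan2(20, -17) = 130.3645 degrees

r = 26.2488, theta = 130.3645 degrees


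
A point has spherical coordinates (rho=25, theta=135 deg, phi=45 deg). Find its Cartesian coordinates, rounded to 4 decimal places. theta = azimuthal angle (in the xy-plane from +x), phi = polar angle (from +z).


x = 25 * sin(45) * cos(135) = -12.5
y = 25 * sin(45) * sin(135) = 12.5
z = 25 * cos(45) = 17.6777

(-12.5, 12.5, 17.6777)


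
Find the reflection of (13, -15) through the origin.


Reflection through origin: (x, y) -> (-x, -y)
(13, -15) -> (-13, 15)

(-13, 15)


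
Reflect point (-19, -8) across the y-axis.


Reflection across y-axis: (x, y) -> (-x, y)
(-19, -8) -> (19, -8)

(19, -8)


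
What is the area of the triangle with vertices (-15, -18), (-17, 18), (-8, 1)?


Area = |x1(y2-y3) + x2(y3-y1) + x3(y1-y2)| / 2
= |-15*(18-1) + -17*(1--18) + -8*(-18-18)| / 2
= 145

145


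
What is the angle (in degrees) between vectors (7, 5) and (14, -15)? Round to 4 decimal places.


dot = 7*14 + 5*-15 = 23
|u| = 8.6023, |v| = 20.5183
cos(angle) = 0.1303
angle = 82.5126 degrees

82.5126 degrees


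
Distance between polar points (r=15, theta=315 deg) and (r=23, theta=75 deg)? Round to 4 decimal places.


d = sqrt(r1^2 + r2^2 - 2*r1*r2*cos(t2-t1))
d = sqrt(15^2 + 23^2 - 2*15*23*cos(75-315)) = 33.1512

33.1512


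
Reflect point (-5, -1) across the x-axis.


Reflection across x-axis: (x, y) -> (x, -y)
(-5, -1) -> (-5, 1)

(-5, 1)


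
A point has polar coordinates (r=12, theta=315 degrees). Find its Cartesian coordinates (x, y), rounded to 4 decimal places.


x = 12 * cos(315) = 8.4853
y = 12 * sin(315) = -8.4853

(8.4853, -8.4853)


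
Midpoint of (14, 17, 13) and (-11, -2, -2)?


Midpoint = ((14+-11)/2, (17+-2)/2, (13+-2)/2) = (1.5, 7.5, 5.5)

(1.5, 7.5, 5.5)


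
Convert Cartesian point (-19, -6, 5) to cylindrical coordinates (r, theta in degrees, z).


r = sqrt((-19)^2 + (-6)^2) = 19.9249
theta = atan2(-6, -19) = 197.5256 deg
z = 5

r = 19.9249, theta = 197.5256 deg, z = 5


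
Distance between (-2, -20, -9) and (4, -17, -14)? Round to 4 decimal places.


d = sqrt((4--2)^2 + (-17--20)^2 + (-14--9)^2) = 8.3666

8.3666


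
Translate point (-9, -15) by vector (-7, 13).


Translation: (x+dx, y+dy) = (-9+-7, -15+13) = (-16, -2)

(-16, -2)


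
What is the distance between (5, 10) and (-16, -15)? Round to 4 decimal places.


d = sqrt((-16-5)^2 + (-15-10)^2) = 32.6497

32.6497


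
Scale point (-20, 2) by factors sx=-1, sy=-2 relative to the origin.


Scaling: (x*sx, y*sy) = (-20*-1, 2*-2) = (20, -4)

(20, -4)


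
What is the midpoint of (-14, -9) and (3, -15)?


Midpoint = ((-14+3)/2, (-9+-15)/2) = (-5.5, -12)

(-5.5, -12)


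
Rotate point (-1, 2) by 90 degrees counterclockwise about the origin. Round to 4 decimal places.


x' = -1*cos(90) - 2*sin(90) = -2
y' = -1*sin(90) + 2*cos(90) = -1

(-2, -1)


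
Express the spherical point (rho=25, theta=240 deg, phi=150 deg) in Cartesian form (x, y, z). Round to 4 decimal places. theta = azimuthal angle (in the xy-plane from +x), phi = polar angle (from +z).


x = 25 * sin(150) * cos(240) = -6.25
y = 25 * sin(150) * sin(240) = -10.8253
z = 25 * cos(150) = -21.6506

(-6.25, -10.8253, -21.6506)


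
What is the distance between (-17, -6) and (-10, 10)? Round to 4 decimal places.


d = sqrt((-10--17)^2 + (10--6)^2) = 17.4642

17.4642


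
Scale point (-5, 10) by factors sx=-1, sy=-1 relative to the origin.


Scaling: (x*sx, y*sy) = (-5*-1, 10*-1) = (5, -10)

(5, -10)


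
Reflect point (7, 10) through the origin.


Reflection through origin: (x, y) -> (-x, -y)
(7, 10) -> (-7, -10)

(-7, -10)


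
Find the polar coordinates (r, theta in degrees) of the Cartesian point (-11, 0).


r = sqrt((-11)^2 + 0^2) = 11
theta = atan2(0, -11) = 180 degrees

r = 11, theta = 180 degrees


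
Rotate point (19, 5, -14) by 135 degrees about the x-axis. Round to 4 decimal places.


x' = 19
y' = 5*cos(135) - -14*sin(135) = 6.364
z' = 5*sin(135) + -14*cos(135) = 13.435

(19, 6.364, 13.435)


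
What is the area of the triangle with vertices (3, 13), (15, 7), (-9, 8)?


Area = |x1(y2-y3) + x2(y3-y1) + x3(y1-y2)| / 2
= |3*(7-8) + 15*(8-13) + -9*(13-7)| / 2
= 66

66


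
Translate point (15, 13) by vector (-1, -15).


Translation: (x+dx, y+dy) = (15+-1, 13+-15) = (14, -2)

(14, -2)


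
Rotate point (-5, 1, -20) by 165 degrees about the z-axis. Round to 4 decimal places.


x' = -5*cos(165) - 1*sin(165) = 4.5708
y' = -5*sin(165) + 1*cos(165) = -2.26
z' = -20

(4.5708, -2.26, -20)


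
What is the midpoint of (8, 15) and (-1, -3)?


Midpoint = ((8+-1)/2, (15+-3)/2) = (3.5, 6)

(3.5, 6)


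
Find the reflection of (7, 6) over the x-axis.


Reflection across x-axis: (x, y) -> (x, -y)
(7, 6) -> (7, -6)

(7, -6)


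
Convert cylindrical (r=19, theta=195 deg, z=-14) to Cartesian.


x = 19 * cos(195) = -18.3526
y = 19 * sin(195) = -4.9176
z = -14

(-18.3526, -4.9176, -14)


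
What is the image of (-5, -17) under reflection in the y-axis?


Reflection across y-axis: (x, y) -> (-x, y)
(-5, -17) -> (5, -17)

(5, -17)


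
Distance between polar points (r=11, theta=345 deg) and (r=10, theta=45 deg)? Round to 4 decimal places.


d = sqrt(r1^2 + r2^2 - 2*r1*r2*cos(t2-t1))
d = sqrt(11^2 + 10^2 - 2*11*10*cos(45-345)) = 10.5357

10.5357


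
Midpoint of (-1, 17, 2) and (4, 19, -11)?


Midpoint = ((-1+4)/2, (17+19)/2, (2+-11)/2) = (1.5, 18, -4.5)

(1.5, 18, -4.5)


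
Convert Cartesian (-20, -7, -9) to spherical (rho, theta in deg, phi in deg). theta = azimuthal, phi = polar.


rho = sqrt((-20)^2 + (-7)^2 + (-9)^2) = 23.0217
theta = atan2(-7, -20) = 199.29 deg
phi = acos(-9/23.0217) = 113.0127 deg

rho = 23.0217, theta = 199.29 deg, phi = 113.0127 deg


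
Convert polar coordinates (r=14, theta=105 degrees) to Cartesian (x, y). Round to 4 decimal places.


x = 14 * cos(105) = -3.6235
y = 14 * sin(105) = 13.523

(-3.6235, 13.523)


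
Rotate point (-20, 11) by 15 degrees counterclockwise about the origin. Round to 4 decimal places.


x' = -20*cos(15) - 11*sin(15) = -22.1655
y' = -20*sin(15) + 11*cos(15) = 5.4488

(-22.1655, 5.4488)


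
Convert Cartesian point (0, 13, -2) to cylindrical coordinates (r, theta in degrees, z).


r = sqrt(0^2 + 13^2) = 13
theta = atan2(13, 0) = 90 deg
z = -2

r = 13, theta = 90 deg, z = -2


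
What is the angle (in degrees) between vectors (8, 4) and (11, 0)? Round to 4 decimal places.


dot = 8*11 + 4*0 = 88
|u| = 8.9443, |v| = 11
cos(angle) = 0.8944
angle = 26.5651 degrees

26.5651 degrees


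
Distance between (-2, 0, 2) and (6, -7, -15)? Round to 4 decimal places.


d = sqrt((6--2)^2 + (-7-0)^2 + (-15-2)^2) = 20.0499

20.0499


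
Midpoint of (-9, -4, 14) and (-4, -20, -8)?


Midpoint = ((-9+-4)/2, (-4+-20)/2, (14+-8)/2) = (-6.5, -12, 3)

(-6.5, -12, 3)


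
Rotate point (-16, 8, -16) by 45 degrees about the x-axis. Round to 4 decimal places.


x' = -16
y' = 8*cos(45) - -16*sin(45) = 16.9706
z' = 8*sin(45) + -16*cos(45) = -5.6569

(-16, 16.9706, -5.6569)


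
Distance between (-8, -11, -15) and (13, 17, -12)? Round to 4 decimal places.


d = sqrt((13--8)^2 + (17--11)^2 + (-12--15)^2) = 35.1283

35.1283


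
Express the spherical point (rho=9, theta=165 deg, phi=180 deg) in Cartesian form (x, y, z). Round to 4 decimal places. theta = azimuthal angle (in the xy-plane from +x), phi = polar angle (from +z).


x = 9 * sin(180) * cos(165) = 0
y = 9 * sin(180) * sin(165) = 0
z = 9 * cos(180) = -9

(0, 0, -9)


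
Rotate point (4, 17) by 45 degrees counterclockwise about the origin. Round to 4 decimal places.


x' = 4*cos(45) - 17*sin(45) = -9.1924
y' = 4*sin(45) + 17*cos(45) = 14.8492

(-9.1924, 14.8492)


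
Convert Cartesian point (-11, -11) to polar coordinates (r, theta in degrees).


r = sqrt((-11)^2 + (-11)^2) = 15.5563
theta = atan2(-11, -11) = 225 degrees

r = 15.5563, theta = 225 degrees


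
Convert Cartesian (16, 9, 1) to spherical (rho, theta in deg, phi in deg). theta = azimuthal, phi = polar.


rho = sqrt(16^2 + 9^2 + 1^2) = 18.3848
theta = atan2(9, 16) = 29.3578 deg
phi = acos(1/18.3848) = 86.882 deg

rho = 18.3848, theta = 29.3578 deg, phi = 86.882 deg


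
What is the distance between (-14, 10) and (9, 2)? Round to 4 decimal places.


d = sqrt((9--14)^2 + (2-10)^2) = 24.3516

24.3516


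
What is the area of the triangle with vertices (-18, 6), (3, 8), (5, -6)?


Area = |x1(y2-y3) + x2(y3-y1) + x3(y1-y2)| / 2
= |-18*(8--6) + 3*(-6-6) + 5*(6-8)| / 2
= 149

149


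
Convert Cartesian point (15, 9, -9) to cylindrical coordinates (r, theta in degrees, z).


r = sqrt(15^2 + 9^2) = 17.4929
theta = atan2(9, 15) = 30.9638 deg
z = -9

r = 17.4929, theta = 30.9638 deg, z = -9


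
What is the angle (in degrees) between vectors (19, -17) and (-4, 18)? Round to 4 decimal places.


dot = 19*-4 + -17*18 = -382
|u| = 25.4951, |v| = 18.4391
cos(angle) = -0.8126
angle = 144.349 degrees

144.349 degrees


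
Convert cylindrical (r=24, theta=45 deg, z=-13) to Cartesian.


x = 24 * cos(45) = 16.9706
y = 24 * sin(45) = 16.9706
z = -13

(16.9706, 16.9706, -13)


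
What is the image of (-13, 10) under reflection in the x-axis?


Reflection across x-axis: (x, y) -> (x, -y)
(-13, 10) -> (-13, -10)

(-13, -10)


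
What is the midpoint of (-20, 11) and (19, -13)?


Midpoint = ((-20+19)/2, (11+-13)/2) = (-0.5, -1)

(-0.5, -1)


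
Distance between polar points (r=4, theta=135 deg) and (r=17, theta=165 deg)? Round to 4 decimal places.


d = sqrt(r1^2 + r2^2 - 2*r1*r2*cos(t2-t1))
d = sqrt(4^2 + 17^2 - 2*4*17*cos(165-135)) = 13.6829

13.6829


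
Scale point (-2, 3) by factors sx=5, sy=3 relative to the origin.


Scaling: (x*sx, y*sy) = (-2*5, 3*3) = (-10, 9)

(-10, 9)


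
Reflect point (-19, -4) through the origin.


Reflection through origin: (x, y) -> (-x, -y)
(-19, -4) -> (19, 4)

(19, 4)


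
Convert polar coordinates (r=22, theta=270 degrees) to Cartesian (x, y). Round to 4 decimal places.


x = 22 * cos(270) = 0
y = 22 * sin(270) = -22

(0, -22)


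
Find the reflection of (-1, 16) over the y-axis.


Reflection across y-axis: (x, y) -> (-x, y)
(-1, 16) -> (1, 16)

(1, 16)


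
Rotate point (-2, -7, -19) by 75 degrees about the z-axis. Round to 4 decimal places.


x' = -2*cos(75) - -7*sin(75) = 6.2438
y' = -2*sin(75) + -7*cos(75) = -3.7436
z' = -19

(6.2438, -3.7436, -19)


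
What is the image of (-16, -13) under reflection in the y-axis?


Reflection across y-axis: (x, y) -> (-x, y)
(-16, -13) -> (16, -13)

(16, -13)


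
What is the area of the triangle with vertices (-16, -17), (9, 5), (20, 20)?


Area = |x1(y2-y3) + x2(y3-y1) + x3(y1-y2)| / 2
= |-16*(5-20) + 9*(20--17) + 20*(-17-5)| / 2
= 66.5

66.5


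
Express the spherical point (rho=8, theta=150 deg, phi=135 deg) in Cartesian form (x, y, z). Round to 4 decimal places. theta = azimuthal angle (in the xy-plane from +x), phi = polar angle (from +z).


x = 8 * sin(135) * cos(150) = -4.899
y = 8 * sin(135) * sin(150) = 2.8284
z = 8 * cos(135) = -5.6569

(-4.899, 2.8284, -5.6569)


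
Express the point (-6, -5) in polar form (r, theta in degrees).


r = sqrt((-6)^2 + (-5)^2) = 7.8102
theta = atan2(-5, -6) = 219.8056 degrees

r = 7.8102, theta = 219.8056 degrees


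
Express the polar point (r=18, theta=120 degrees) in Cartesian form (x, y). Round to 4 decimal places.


x = 18 * cos(120) = -9
y = 18 * sin(120) = 15.5885

(-9, 15.5885)


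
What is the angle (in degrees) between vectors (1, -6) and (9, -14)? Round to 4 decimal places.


dot = 1*9 + -6*-14 = 93
|u| = 6.0828, |v| = 16.6433
cos(angle) = 0.9186
angle = 23.2729 degrees

23.2729 degrees


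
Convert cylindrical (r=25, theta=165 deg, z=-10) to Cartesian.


x = 25 * cos(165) = -24.1481
y = 25 * sin(165) = 6.4705
z = -10

(-24.1481, 6.4705, -10)


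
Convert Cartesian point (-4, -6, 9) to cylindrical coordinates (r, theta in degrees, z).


r = sqrt((-4)^2 + (-6)^2) = 7.2111
theta = atan2(-6, -4) = 236.3099 deg
z = 9

r = 7.2111, theta = 236.3099 deg, z = 9


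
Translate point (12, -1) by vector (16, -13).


Translation: (x+dx, y+dy) = (12+16, -1+-13) = (28, -14)

(28, -14)


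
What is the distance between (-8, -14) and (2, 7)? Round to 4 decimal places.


d = sqrt((2--8)^2 + (7--14)^2) = 23.2594

23.2594


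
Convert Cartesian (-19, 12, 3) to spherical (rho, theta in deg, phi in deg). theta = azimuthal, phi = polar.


rho = sqrt((-19)^2 + 12^2 + 3^2) = 22.6716
theta = atan2(12, -19) = 147.7244 deg
phi = acos(3/22.6716) = 82.3961 deg

rho = 22.6716, theta = 147.7244 deg, phi = 82.3961 deg


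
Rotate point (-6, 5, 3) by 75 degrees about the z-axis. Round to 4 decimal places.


x' = -6*cos(75) - 5*sin(75) = -6.3825
y' = -6*sin(75) + 5*cos(75) = -4.5015
z' = 3

(-6.3825, -4.5015, 3)


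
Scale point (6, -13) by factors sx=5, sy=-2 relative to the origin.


Scaling: (x*sx, y*sy) = (6*5, -13*-2) = (30, 26)

(30, 26)


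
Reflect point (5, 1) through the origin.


Reflection through origin: (x, y) -> (-x, -y)
(5, 1) -> (-5, -1)

(-5, -1)


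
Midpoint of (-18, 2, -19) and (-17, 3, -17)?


Midpoint = ((-18+-17)/2, (2+3)/2, (-19+-17)/2) = (-17.5, 2.5, -18)

(-17.5, 2.5, -18)


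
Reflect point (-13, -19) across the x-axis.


Reflection across x-axis: (x, y) -> (x, -y)
(-13, -19) -> (-13, 19)

(-13, 19)


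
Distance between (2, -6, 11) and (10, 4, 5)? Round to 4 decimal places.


d = sqrt((10-2)^2 + (4--6)^2 + (5-11)^2) = 14.1421

14.1421


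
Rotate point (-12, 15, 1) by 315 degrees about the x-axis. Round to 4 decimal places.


x' = -12
y' = 15*cos(315) - 1*sin(315) = 11.3137
z' = 15*sin(315) + 1*cos(315) = -9.8995

(-12, 11.3137, -9.8995)


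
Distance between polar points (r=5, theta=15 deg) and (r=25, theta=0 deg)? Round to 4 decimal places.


d = sqrt(r1^2 + r2^2 - 2*r1*r2*cos(t2-t1))
d = sqrt(5^2 + 25^2 - 2*5*25*cos(0-15)) = 20.2118

20.2118


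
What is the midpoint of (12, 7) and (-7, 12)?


Midpoint = ((12+-7)/2, (7+12)/2) = (2.5, 9.5)

(2.5, 9.5)


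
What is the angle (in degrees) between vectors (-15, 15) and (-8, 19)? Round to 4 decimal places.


dot = -15*-8 + 15*19 = 405
|u| = 21.2132, |v| = 20.6155
cos(angle) = 0.9261
angle = 22.1663 degrees

22.1663 degrees


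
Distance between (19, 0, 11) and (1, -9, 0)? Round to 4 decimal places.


d = sqrt((1-19)^2 + (-9-0)^2 + (0-11)^2) = 22.9347

22.9347


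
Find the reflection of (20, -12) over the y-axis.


Reflection across y-axis: (x, y) -> (-x, y)
(20, -12) -> (-20, -12)

(-20, -12)


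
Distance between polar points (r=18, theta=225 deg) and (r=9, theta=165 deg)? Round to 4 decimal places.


d = sqrt(r1^2 + r2^2 - 2*r1*r2*cos(t2-t1))
d = sqrt(18^2 + 9^2 - 2*18*9*cos(165-225)) = 15.5885

15.5885


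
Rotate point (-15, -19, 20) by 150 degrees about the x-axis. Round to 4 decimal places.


x' = -15
y' = -19*cos(150) - 20*sin(150) = 6.4545
z' = -19*sin(150) + 20*cos(150) = -26.8205

(-15, 6.4545, -26.8205)


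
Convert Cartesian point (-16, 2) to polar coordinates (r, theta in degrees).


r = sqrt((-16)^2 + 2^2) = 16.1245
theta = atan2(2, -16) = 172.875 degrees

r = 16.1245, theta = 172.875 degrees


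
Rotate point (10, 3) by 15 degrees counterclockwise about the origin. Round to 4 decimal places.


x' = 10*cos(15) - 3*sin(15) = 8.8828
y' = 10*sin(15) + 3*cos(15) = 5.486

(8.8828, 5.486)


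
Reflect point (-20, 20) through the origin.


Reflection through origin: (x, y) -> (-x, -y)
(-20, 20) -> (20, -20)

(20, -20)


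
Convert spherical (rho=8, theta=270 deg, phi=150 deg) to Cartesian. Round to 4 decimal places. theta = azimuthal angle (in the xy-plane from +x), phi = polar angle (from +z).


x = 8 * sin(150) * cos(270) = 0
y = 8 * sin(150) * sin(270) = -4
z = 8 * cos(150) = -6.9282

(0, -4, -6.9282)


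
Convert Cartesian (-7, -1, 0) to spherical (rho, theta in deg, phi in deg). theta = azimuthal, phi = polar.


rho = sqrt((-7)^2 + (-1)^2 + 0^2) = 7.0711
theta = atan2(-1, -7) = 188.1301 deg
phi = acos(0/7.0711) = 90 deg

rho = 7.0711, theta = 188.1301 deg, phi = 90 deg


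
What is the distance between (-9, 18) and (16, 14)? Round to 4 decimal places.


d = sqrt((16--9)^2 + (14-18)^2) = 25.318

25.318


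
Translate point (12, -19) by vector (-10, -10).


Translation: (x+dx, y+dy) = (12+-10, -19+-10) = (2, -29)

(2, -29)


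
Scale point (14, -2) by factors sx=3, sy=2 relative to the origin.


Scaling: (x*sx, y*sy) = (14*3, -2*2) = (42, -4)

(42, -4)


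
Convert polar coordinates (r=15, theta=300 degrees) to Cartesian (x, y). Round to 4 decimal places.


x = 15 * cos(300) = 7.5
y = 15 * sin(300) = -12.9904

(7.5, -12.9904)


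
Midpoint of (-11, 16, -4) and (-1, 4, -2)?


Midpoint = ((-11+-1)/2, (16+4)/2, (-4+-2)/2) = (-6, 10, -3)

(-6, 10, -3)


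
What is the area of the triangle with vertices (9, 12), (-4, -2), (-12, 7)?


Area = |x1(y2-y3) + x2(y3-y1) + x3(y1-y2)| / 2
= |9*(-2-7) + -4*(7-12) + -12*(12--2)| / 2
= 114.5

114.5


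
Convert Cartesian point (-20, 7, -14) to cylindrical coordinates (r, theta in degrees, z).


r = sqrt((-20)^2 + 7^2) = 21.1896
theta = atan2(7, -20) = 160.71 deg
z = -14

r = 21.1896, theta = 160.71 deg, z = -14


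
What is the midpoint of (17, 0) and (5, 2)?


Midpoint = ((17+5)/2, (0+2)/2) = (11, 1)

(11, 1)


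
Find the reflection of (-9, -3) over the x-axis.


Reflection across x-axis: (x, y) -> (x, -y)
(-9, -3) -> (-9, 3)

(-9, 3)


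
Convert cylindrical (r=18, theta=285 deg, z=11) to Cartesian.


x = 18 * cos(285) = 4.6587
y = 18 * sin(285) = -17.3867
z = 11

(4.6587, -17.3867, 11)


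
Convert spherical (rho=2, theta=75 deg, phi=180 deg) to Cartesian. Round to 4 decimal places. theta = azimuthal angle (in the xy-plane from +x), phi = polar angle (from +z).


x = 2 * sin(180) * cos(75) = 0
y = 2 * sin(180) * sin(75) = 0
z = 2 * cos(180) = -2

(0, 0, -2)


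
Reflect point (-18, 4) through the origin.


Reflection through origin: (x, y) -> (-x, -y)
(-18, 4) -> (18, -4)

(18, -4)


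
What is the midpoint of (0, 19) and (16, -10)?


Midpoint = ((0+16)/2, (19+-10)/2) = (8, 4.5)

(8, 4.5)


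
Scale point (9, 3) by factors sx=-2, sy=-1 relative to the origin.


Scaling: (x*sx, y*sy) = (9*-2, 3*-1) = (-18, -3)

(-18, -3)


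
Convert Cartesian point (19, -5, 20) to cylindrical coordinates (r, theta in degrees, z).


r = sqrt(19^2 + (-5)^2) = 19.6469
theta = atan2(-5, 19) = 345.2564 deg
z = 20

r = 19.6469, theta = 345.2564 deg, z = 20


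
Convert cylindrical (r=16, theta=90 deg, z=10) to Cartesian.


x = 16 * cos(90) = 0
y = 16 * sin(90) = 16
z = 10

(0, 16, 10)


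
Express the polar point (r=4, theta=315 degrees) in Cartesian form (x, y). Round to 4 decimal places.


x = 4 * cos(315) = 2.8284
y = 4 * sin(315) = -2.8284

(2.8284, -2.8284)


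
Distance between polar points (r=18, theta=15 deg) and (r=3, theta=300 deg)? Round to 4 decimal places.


d = sqrt(r1^2 + r2^2 - 2*r1*r2*cos(t2-t1))
d = sqrt(18^2 + 3^2 - 2*18*3*cos(300-15)) = 17.4656

17.4656


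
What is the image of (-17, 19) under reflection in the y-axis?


Reflection across y-axis: (x, y) -> (-x, y)
(-17, 19) -> (17, 19)

(17, 19)


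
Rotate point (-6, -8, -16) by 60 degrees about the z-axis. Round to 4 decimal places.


x' = -6*cos(60) - -8*sin(60) = 3.9282
y' = -6*sin(60) + -8*cos(60) = -9.1962
z' = -16

(3.9282, -9.1962, -16)


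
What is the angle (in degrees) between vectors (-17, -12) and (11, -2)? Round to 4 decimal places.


dot = -17*11 + -12*-2 = -163
|u| = 20.8087, |v| = 11.1803
cos(angle) = -0.7006
angle = 134.4776 degrees

134.4776 degrees


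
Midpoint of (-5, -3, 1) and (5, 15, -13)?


Midpoint = ((-5+5)/2, (-3+15)/2, (1+-13)/2) = (0, 6, -6)

(0, 6, -6)


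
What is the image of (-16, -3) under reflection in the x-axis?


Reflection across x-axis: (x, y) -> (x, -y)
(-16, -3) -> (-16, 3)

(-16, 3)


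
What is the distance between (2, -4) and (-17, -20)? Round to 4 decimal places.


d = sqrt((-17-2)^2 + (-20--4)^2) = 24.8395

24.8395


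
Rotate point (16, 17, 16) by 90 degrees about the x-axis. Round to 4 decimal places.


x' = 16
y' = 17*cos(90) - 16*sin(90) = -16
z' = 17*sin(90) + 16*cos(90) = 17

(16, -16, 17)


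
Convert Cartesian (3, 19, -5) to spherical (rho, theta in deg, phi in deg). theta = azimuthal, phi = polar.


rho = sqrt(3^2 + 19^2 + (-5)^2) = 19.8746
theta = atan2(19, 3) = 81.0274 deg
phi = acos(-5/19.8746) = 104.5709 deg

rho = 19.8746, theta = 81.0274 deg, phi = 104.5709 deg


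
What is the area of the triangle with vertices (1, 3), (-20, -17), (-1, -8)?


Area = |x1(y2-y3) + x2(y3-y1) + x3(y1-y2)| / 2
= |1*(-17--8) + -20*(-8-3) + -1*(3--17)| / 2
= 95.5

95.5


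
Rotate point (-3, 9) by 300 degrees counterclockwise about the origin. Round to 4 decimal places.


x' = -3*cos(300) - 9*sin(300) = 6.2942
y' = -3*sin(300) + 9*cos(300) = 7.0981

(6.2942, 7.0981)


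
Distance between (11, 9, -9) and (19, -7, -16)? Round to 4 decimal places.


d = sqrt((19-11)^2 + (-7-9)^2 + (-16--9)^2) = 19.2094

19.2094


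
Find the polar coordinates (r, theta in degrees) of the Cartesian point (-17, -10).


r = sqrt((-17)^2 + (-10)^2) = 19.7231
theta = atan2(-10, -17) = 210.4655 degrees

r = 19.7231, theta = 210.4655 degrees


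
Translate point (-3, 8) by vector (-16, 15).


Translation: (x+dx, y+dy) = (-3+-16, 8+15) = (-19, 23)

(-19, 23)


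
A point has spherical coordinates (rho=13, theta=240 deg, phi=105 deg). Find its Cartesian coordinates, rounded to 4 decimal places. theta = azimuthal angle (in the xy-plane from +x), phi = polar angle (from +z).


x = 13 * sin(105) * cos(240) = -6.2785
y = 13 * sin(105) * sin(240) = -10.8747
z = 13 * cos(105) = -3.3646

(-6.2785, -10.8747, -3.3646)


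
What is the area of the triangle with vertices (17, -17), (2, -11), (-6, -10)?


Area = |x1(y2-y3) + x2(y3-y1) + x3(y1-y2)| / 2
= |17*(-11--10) + 2*(-10--17) + -6*(-17--11)| / 2
= 16.5

16.5


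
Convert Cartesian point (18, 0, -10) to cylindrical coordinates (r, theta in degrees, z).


r = sqrt(18^2 + 0^2) = 18
theta = atan2(0, 18) = 0 deg
z = -10

r = 18, theta = 0 deg, z = -10


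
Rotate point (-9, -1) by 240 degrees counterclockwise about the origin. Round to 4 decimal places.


x' = -9*cos(240) - -1*sin(240) = 3.634
y' = -9*sin(240) + -1*cos(240) = 8.2942

(3.634, 8.2942)


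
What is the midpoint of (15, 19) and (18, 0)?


Midpoint = ((15+18)/2, (19+0)/2) = (16.5, 9.5)

(16.5, 9.5)


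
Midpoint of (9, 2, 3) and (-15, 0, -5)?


Midpoint = ((9+-15)/2, (2+0)/2, (3+-5)/2) = (-3, 1, -1)

(-3, 1, -1)


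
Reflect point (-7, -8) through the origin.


Reflection through origin: (x, y) -> (-x, -y)
(-7, -8) -> (7, 8)

(7, 8)


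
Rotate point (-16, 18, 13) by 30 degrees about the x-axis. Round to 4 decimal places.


x' = -16
y' = 18*cos(30) - 13*sin(30) = 9.0885
z' = 18*sin(30) + 13*cos(30) = 20.2583

(-16, 9.0885, 20.2583)


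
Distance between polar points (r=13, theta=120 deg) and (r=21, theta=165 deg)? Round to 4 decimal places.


d = sqrt(r1^2 + r2^2 - 2*r1*r2*cos(t2-t1))
d = sqrt(13^2 + 21^2 - 2*13*21*cos(165-120)) = 14.9639

14.9639


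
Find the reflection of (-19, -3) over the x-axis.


Reflection across x-axis: (x, y) -> (x, -y)
(-19, -3) -> (-19, 3)

(-19, 3)


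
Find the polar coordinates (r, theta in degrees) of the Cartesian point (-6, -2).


r = sqrt((-6)^2 + (-2)^2) = 6.3246
theta = atan2(-2, -6) = 198.4349 degrees

r = 6.3246, theta = 198.4349 degrees


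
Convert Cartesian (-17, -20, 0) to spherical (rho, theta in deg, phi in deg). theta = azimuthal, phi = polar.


rho = sqrt((-17)^2 + (-20)^2 + 0^2) = 26.2488
theta = atan2(-20, -17) = 229.6355 deg
phi = acos(0/26.2488) = 90 deg

rho = 26.2488, theta = 229.6355 deg, phi = 90 deg


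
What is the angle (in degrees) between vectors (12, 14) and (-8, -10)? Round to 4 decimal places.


dot = 12*-8 + 14*-10 = -236
|u| = 18.4391, |v| = 12.8062
cos(angle) = -0.9994
angle = 178.0585 degrees

178.0585 degrees


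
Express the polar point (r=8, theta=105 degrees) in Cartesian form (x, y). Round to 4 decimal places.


x = 8 * cos(105) = -2.0706
y = 8 * sin(105) = 7.7274

(-2.0706, 7.7274)


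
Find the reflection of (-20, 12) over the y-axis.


Reflection across y-axis: (x, y) -> (-x, y)
(-20, 12) -> (20, 12)

(20, 12)


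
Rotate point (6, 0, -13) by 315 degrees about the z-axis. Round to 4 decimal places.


x' = 6*cos(315) - 0*sin(315) = 4.2426
y' = 6*sin(315) + 0*cos(315) = -4.2426
z' = -13

(4.2426, -4.2426, -13)


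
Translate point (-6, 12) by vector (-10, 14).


Translation: (x+dx, y+dy) = (-6+-10, 12+14) = (-16, 26)

(-16, 26)


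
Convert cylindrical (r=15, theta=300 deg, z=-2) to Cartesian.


x = 15 * cos(300) = 7.5
y = 15 * sin(300) = -12.9904
z = -2

(7.5, -12.9904, -2)


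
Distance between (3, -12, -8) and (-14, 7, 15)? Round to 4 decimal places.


d = sqrt((-14-3)^2 + (7--12)^2 + (15--8)^2) = 34.3366

34.3366


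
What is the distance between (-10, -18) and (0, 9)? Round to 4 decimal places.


d = sqrt((0--10)^2 + (9--18)^2) = 28.7924

28.7924


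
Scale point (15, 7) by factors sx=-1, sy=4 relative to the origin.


Scaling: (x*sx, y*sy) = (15*-1, 7*4) = (-15, 28)

(-15, 28)


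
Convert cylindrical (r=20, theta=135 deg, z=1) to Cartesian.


x = 20 * cos(135) = -14.1421
y = 20 * sin(135) = 14.1421
z = 1

(-14.1421, 14.1421, 1)


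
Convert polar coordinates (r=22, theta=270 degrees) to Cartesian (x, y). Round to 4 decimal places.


x = 22 * cos(270) = 0
y = 22 * sin(270) = -22

(0, -22)


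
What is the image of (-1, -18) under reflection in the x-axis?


Reflection across x-axis: (x, y) -> (x, -y)
(-1, -18) -> (-1, 18)

(-1, 18)


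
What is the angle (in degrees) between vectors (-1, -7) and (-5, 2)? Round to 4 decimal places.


dot = -1*-5 + -7*2 = -9
|u| = 7.0711, |v| = 5.3852
cos(angle) = -0.2364
angle = 103.6713 degrees

103.6713 degrees


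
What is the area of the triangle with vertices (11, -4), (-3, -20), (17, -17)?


Area = |x1(y2-y3) + x2(y3-y1) + x3(y1-y2)| / 2
= |11*(-20--17) + -3*(-17--4) + 17*(-4--20)| / 2
= 139

139


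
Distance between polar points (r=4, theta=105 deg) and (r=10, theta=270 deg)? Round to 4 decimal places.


d = sqrt(r1^2 + r2^2 - 2*r1*r2*cos(t2-t1))
d = sqrt(4^2 + 10^2 - 2*4*10*cos(270-105)) = 13.9023

13.9023


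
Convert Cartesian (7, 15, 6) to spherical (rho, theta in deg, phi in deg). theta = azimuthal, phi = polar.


rho = sqrt(7^2 + 15^2 + 6^2) = 17.6068
theta = atan2(15, 7) = 64.9831 deg
phi = acos(6/17.6068) = 70.0758 deg

rho = 17.6068, theta = 64.9831 deg, phi = 70.0758 deg


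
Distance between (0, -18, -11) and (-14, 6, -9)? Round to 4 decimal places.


d = sqrt((-14-0)^2 + (6--18)^2 + (-9--11)^2) = 27.8568

27.8568


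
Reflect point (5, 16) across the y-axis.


Reflection across y-axis: (x, y) -> (-x, y)
(5, 16) -> (-5, 16)

(-5, 16)


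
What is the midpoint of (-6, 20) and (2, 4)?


Midpoint = ((-6+2)/2, (20+4)/2) = (-2, 12)

(-2, 12)


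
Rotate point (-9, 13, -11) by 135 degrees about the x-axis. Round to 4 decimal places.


x' = -9
y' = 13*cos(135) - -11*sin(135) = -1.4142
z' = 13*sin(135) + -11*cos(135) = 16.9706

(-9, -1.4142, 16.9706)


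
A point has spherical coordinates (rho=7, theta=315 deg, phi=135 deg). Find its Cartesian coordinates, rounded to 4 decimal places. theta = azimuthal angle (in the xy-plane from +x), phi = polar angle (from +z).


x = 7 * sin(135) * cos(315) = 3.5
y = 7 * sin(135) * sin(315) = -3.5
z = 7 * cos(135) = -4.9497

(3.5, -3.5, -4.9497)


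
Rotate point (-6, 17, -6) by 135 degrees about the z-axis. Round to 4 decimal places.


x' = -6*cos(135) - 17*sin(135) = -7.7782
y' = -6*sin(135) + 17*cos(135) = -16.2635
z' = -6

(-7.7782, -16.2635, -6)


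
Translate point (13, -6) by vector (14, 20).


Translation: (x+dx, y+dy) = (13+14, -6+20) = (27, 14)

(27, 14)


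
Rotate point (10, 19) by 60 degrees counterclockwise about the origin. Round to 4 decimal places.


x' = 10*cos(60) - 19*sin(60) = -11.4545
y' = 10*sin(60) + 19*cos(60) = 18.1603

(-11.4545, 18.1603)


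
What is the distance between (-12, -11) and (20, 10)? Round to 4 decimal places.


d = sqrt((20--12)^2 + (10--11)^2) = 38.2753

38.2753


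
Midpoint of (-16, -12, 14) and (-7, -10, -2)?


Midpoint = ((-16+-7)/2, (-12+-10)/2, (14+-2)/2) = (-11.5, -11, 6)

(-11.5, -11, 6)


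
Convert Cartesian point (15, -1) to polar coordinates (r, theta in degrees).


r = sqrt(15^2 + (-1)^2) = 15.0333
theta = atan2(-1, 15) = 356.1859 degrees

r = 15.0333, theta = 356.1859 degrees


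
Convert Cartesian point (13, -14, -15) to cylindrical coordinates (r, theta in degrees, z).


r = sqrt(13^2 + (-14)^2) = 19.105
theta = atan2(-14, 13) = 312.8789 deg
z = -15

r = 19.105, theta = 312.8789 deg, z = -15


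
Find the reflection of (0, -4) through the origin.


Reflection through origin: (x, y) -> (-x, -y)
(0, -4) -> (0, 4)

(0, 4)


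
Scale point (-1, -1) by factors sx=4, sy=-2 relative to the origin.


Scaling: (x*sx, y*sy) = (-1*4, -1*-2) = (-4, 2)

(-4, 2)


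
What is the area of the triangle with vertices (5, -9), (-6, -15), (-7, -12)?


Area = |x1(y2-y3) + x2(y3-y1) + x3(y1-y2)| / 2
= |5*(-15--12) + -6*(-12--9) + -7*(-9--15)| / 2
= 19.5

19.5


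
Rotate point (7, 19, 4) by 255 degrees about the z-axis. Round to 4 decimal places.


x' = 7*cos(255) - 19*sin(255) = 16.5409
y' = 7*sin(255) + 19*cos(255) = -11.679
z' = 4

(16.5409, -11.679, 4)


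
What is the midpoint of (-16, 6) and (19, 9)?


Midpoint = ((-16+19)/2, (6+9)/2) = (1.5, 7.5)

(1.5, 7.5)


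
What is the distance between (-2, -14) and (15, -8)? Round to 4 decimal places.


d = sqrt((15--2)^2 + (-8--14)^2) = 18.0278

18.0278


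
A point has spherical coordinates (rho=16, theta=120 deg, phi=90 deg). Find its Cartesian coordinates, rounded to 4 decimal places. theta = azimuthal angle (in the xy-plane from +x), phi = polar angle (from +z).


x = 16 * sin(90) * cos(120) = -8
y = 16 * sin(90) * sin(120) = 13.8564
z = 16 * cos(90) = 0

(-8, 13.8564, 0)


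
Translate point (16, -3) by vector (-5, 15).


Translation: (x+dx, y+dy) = (16+-5, -3+15) = (11, 12)

(11, 12)


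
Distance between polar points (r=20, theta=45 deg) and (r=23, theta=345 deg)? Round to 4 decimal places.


d = sqrt(r1^2 + r2^2 - 2*r1*r2*cos(t2-t1))
d = sqrt(20^2 + 23^2 - 2*20*23*cos(345-45)) = 21.6564

21.6564


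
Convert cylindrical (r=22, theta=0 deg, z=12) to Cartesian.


x = 22 * cos(0) = 22
y = 22 * sin(0) = 0
z = 12

(22, 0, 12)


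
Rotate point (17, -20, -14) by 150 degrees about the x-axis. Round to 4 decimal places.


x' = 17
y' = -20*cos(150) - -14*sin(150) = 24.3205
z' = -20*sin(150) + -14*cos(150) = 2.1244

(17, 24.3205, 2.1244)


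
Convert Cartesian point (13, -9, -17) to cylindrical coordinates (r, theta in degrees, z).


r = sqrt(13^2 + (-9)^2) = 15.8114
theta = atan2(-9, 13) = 325.3048 deg
z = -17

r = 15.8114, theta = 325.3048 deg, z = -17


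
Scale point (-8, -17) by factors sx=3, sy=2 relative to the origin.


Scaling: (x*sx, y*sy) = (-8*3, -17*2) = (-24, -34)

(-24, -34)


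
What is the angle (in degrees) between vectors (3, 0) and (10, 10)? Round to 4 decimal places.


dot = 3*10 + 0*10 = 30
|u| = 3, |v| = 14.1421
cos(angle) = 0.7071
angle = 45 degrees

45 degrees


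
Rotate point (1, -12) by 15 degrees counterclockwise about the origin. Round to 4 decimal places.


x' = 1*cos(15) - -12*sin(15) = 4.0718
y' = 1*sin(15) + -12*cos(15) = -11.3323

(4.0718, -11.3323)


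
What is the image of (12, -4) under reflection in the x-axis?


Reflection across x-axis: (x, y) -> (x, -y)
(12, -4) -> (12, 4)

(12, 4)


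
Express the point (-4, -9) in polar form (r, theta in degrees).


r = sqrt((-4)^2 + (-9)^2) = 9.8489
theta = atan2(-9, -4) = 246.0375 degrees

r = 9.8489, theta = 246.0375 degrees


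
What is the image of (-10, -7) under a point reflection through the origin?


Reflection through origin: (x, y) -> (-x, -y)
(-10, -7) -> (10, 7)

(10, 7)


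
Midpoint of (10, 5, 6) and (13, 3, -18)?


Midpoint = ((10+13)/2, (5+3)/2, (6+-18)/2) = (11.5, 4, -6)

(11.5, 4, -6)


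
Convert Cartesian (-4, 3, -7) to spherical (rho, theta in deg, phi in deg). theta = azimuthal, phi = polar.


rho = sqrt((-4)^2 + 3^2 + (-7)^2) = 8.6023
theta = atan2(3, -4) = 143.1301 deg
phi = acos(-7/8.6023) = 144.4623 deg

rho = 8.6023, theta = 143.1301 deg, phi = 144.4623 deg


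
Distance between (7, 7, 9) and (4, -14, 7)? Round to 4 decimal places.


d = sqrt((4-7)^2 + (-14-7)^2 + (7-9)^2) = 21.3073

21.3073


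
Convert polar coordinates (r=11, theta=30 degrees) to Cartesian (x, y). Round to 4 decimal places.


x = 11 * cos(30) = 9.5263
y = 11 * sin(30) = 5.5

(9.5263, 5.5)


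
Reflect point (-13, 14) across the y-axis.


Reflection across y-axis: (x, y) -> (-x, y)
(-13, 14) -> (13, 14)

(13, 14)


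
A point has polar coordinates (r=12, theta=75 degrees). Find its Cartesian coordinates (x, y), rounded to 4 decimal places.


x = 12 * cos(75) = 3.1058
y = 12 * sin(75) = 11.5911

(3.1058, 11.5911)


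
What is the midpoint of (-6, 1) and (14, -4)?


Midpoint = ((-6+14)/2, (1+-4)/2) = (4, -1.5)

(4, -1.5)


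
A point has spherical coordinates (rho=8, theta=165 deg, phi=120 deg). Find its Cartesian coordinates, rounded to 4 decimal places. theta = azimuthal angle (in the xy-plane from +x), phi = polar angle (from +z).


x = 8 * sin(120) * cos(165) = -6.6921
y = 8 * sin(120) * sin(165) = 1.7932
z = 8 * cos(120) = -4

(-6.6921, 1.7932, -4)


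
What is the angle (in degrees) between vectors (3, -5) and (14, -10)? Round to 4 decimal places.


dot = 3*14 + -5*-10 = 92
|u| = 5.831, |v| = 17.2047
cos(angle) = 0.9171
angle = 23.4986 degrees

23.4986 degrees


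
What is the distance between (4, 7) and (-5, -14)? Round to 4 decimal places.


d = sqrt((-5-4)^2 + (-14-7)^2) = 22.8473

22.8473


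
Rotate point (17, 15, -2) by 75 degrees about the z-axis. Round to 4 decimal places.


x' = 17*cos(75) - 15*sin(75) = -10.089
y' = 17*sin(75) + 15*cos(75) = 20.303
z' = -2

(-10.089, 20.303, -2)


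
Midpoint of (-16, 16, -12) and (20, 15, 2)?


Midpoint = ((-16+20)/2, (16+15)/2, (-12+2)/2) = (2, 15.5, -5)

(2, 15.5, -5)


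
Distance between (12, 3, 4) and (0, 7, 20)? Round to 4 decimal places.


d = sqrt((0-12)^2 + (7-3)^2 + (20-4)^2) = 20.3961

20.3961


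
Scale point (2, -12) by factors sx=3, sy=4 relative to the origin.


Scaling: (x*sx, y*sy) = (2*3, -12*4) = (6, -48)

(6, -48)


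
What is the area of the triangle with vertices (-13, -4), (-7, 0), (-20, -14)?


Area = |x1(y2-y3) + x2(y3-y1) + x3(y1-y2)| / 2
= |-13*(0--14) + -7*(-14--4) + -20*(-4-0)| / 2
= 16

16


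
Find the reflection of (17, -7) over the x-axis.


Reflection across x-axis: (x, y) -> (x, -y)
(17, -7) -> (17, 7)

(17, 7)


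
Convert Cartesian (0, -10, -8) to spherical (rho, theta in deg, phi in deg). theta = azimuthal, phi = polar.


rho = sqrt(0^2 + (-10)^2 + (-8)^2) = 12.8062
theta = atan2(-10, 0) = 270 deg
phi = acos(-8/12.8062) = 128.6598 deg

rho = 12.8062, theta = 270 deg, phi = 128.6598 deg


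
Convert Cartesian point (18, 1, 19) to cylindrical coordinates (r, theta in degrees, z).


r = sqrt(18^2 + 1^2) = 18.0278
theta = atan2(1, 18) = 3.1798 deg
z = 19

r = 18.0278, theta = 3.1798 deg, z = 19


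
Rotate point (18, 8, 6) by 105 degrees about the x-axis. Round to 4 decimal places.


x' = 18
y' = 8*cos(105) - 6*sin(105) = -7.8661
z' = 8*sin(105) + 6*cos(105) = 6.1745

(18, -7.8661, 6.1745)


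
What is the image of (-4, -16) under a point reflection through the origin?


Reflection through origin: (x, y) -> (-x, -y)
(-4, -16) -> (4, 16)

(4, 16)


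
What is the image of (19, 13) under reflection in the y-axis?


Reflection across y-axis: (x, y) -> (-x, y)
(19, 13) -> (-19, 13)

(-19, 13)


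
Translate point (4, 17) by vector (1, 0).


Translation: (x+dx, y+dy) = (4+1, 17+0) = (5, 17)

(5, 17)


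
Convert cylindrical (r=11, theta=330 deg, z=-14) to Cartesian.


x = 11 * cos(330) = 9.5263
y = 11 * sin(330) = -5.5
z = -14

(9.5263, -5.5, -14)


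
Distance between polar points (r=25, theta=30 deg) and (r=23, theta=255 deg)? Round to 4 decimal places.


d = sqrt(r1^2 + r2^2 - 2*r1*r2*cos(t2-t1))
d = sqrt(25^2 + 23^2 - 2*25*23*cos(255-30)) = 44.3528

44.3528


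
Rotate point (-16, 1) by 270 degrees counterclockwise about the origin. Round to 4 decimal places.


x' = -16*cos(270) - 1*sin(270) = 1
y' = -16*sin(270) + 1*cos(270) = 16

(1, 16)


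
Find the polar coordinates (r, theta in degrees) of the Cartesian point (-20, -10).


r = sqrt((-20)^2 + (-10)^2) = 22.3607
theta = atan2(-10, -20) = 206.5651 degrees

r = 22.3607, theta = 206.5651 degrees
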